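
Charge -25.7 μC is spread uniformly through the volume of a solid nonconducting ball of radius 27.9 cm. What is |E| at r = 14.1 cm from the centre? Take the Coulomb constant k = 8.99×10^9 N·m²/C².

By spherical symmetry E is radial; choose a Gaussian sphere of radius r = 14.1 cm (r < R).
For a uniform sphere the enclosed fraction is (r/R)³, so Q_enc = (-25.7 μC)(0.141/0.279)³ = -3.317e-6 C.
Applying ∮E·dA = Q_enc/ε₀ with Φ = E(4πr²):
E = k|Q_enc|/r² = (8.99×10^9)(3.317×10^-6)/(0.141)² = 1.50×10^6 N/C.

E ≈ 1.50e6 V/m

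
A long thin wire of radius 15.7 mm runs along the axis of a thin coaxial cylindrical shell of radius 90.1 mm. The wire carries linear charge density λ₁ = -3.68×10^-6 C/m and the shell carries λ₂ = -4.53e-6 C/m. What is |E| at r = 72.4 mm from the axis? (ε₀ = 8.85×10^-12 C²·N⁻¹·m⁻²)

E ≈ 9.14×10^5 N/C

Coaxial Gaussian cylinder, radius r = 72.4 mm, length L (between the conductors, 15.7 mm < r < 90.1 mm).
Only the inner wire is enclosed; the outer shell contributes nothing inside itself. λ_enc = λ₁ = -3.68×10^-6 C/m.
Since E is radial and uniform over the curved surface, Φ = E·2πrL = Q_enc/ε₀ = λ_enc L/ε₀.
E = |λ_enc|/(2πε₀r) = (3.68×10^-6)/(2π·8.85×10^-12·0.0724) = 9.14×10^5 N/C.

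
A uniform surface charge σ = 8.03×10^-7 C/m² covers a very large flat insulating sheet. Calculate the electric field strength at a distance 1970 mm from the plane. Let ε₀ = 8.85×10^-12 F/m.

4.54e4 V/m

The symmetry is planar: E is normal to the sheet and the same magnitude on both sides. Take a pillbox straddling the sheet with end-cap area A.
Only the two end caps contribute flux: Φ = 2EA. With Q_enc = σA, Gauss's law gives E = |σ|/(2ε₀).
E = |σ|/(2ε₀) = (8.03e-7)/(2·8.85×10^-12) = 4.54×10^4 N/C.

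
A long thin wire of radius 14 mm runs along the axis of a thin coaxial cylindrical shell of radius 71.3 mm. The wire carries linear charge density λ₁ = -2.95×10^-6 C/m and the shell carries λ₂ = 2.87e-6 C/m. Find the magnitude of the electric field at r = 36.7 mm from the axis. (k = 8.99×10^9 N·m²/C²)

Choose a coaxial cylinder of radius r = 36.7 mm (arbitrary length L) as the Gaussian surface (between the conductors, 14 mm < r < 71.3 mm).
Only the inner wire is enclosed; the outer shell contributes nothing inside itself. λ_enc = λ₁ = -2.95×10^-6 C/m.
By Gauss's law (flux through the curved wall only), E·2πrL = λ_enc L/ε₀.
E = 2k|λ_enc|/r = 2(8.99×10^9)(2.95e-6)/(0.0367) = 1.45×10^6 N/C.

E = 1.45e6 N/C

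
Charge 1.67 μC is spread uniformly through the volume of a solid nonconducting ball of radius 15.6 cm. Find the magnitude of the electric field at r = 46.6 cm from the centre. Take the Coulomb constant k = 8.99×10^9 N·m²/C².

Take a concentric spherical Gaussian surface of radius r = 46.6 cm (r > R, so the entire charge is enclosed).
Q_enc = 1.67 μC = 1.67×10^-6 C.
Applying ∮E·dA = Q_enc/ε₀ with Φ = E(4πr²):
E = k|Q_enc|/r² = (8.99×10^9)(1.67e-6)/(0.466)² = 6.91×10^4 N/C.

E ≈ 6.91×10^4 N/C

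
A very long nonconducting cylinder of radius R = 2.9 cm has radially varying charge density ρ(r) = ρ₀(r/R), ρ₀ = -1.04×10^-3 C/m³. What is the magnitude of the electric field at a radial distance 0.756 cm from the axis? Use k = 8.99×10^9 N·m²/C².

|E| ≈ 7.72e4 N/C

Coaxial Gaussian cylinder, radius r = 0.756 cm, length L (r < R).
λ_enc = ∫₀^r ρ(r')·2πr' dr' = (2πρ₀/R)·r^3/3 = -3.245×10^-8 C/m.
Since E is radial and uniform over the curved surface, Φ = E·2πrL = Q_enc/ε₀ = λ_enc L/ε₀.
E = 2k|λ_enc|/r = 2(8.99×10^9)(3.245×10^-8)/(0.00756) = 7.72e4 N/C.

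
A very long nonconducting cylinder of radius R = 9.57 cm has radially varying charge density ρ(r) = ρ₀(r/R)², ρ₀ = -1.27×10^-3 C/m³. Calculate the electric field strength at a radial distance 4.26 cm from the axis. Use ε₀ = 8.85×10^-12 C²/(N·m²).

Choose a coaxial cylinder of radius r = 4.26 cm (arbitrary length L) as the Gaussian surface (r < R).
λ_enc = ∫₀^r ρ(r')·2πr' dr' = (2πρ₀/R²)·r^4/4 = -7.174×10^-7 C/m.
By Gauss's law (flux through the curved wall only), E·2πrL = λ_enc L/ε₀.
E = |λ_enc|/(2πε₀r) = (7.174×10^-7)/(2π·8.85×10^-12·0.0426) = 3.03×10^5 N/C.

3.03e5 N/C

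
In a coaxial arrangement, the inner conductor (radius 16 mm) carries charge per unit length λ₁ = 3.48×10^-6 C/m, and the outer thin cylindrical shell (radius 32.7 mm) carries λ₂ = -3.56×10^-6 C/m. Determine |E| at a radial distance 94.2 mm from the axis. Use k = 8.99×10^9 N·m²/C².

Choose a coaxial cylinder of radius r = 94.2 mm (arbitrary length L) as the Gaussian surface (r > 32.7 mm, enclosing both).
λ_enc = λ₁ + λ₂ = (3.48×10^-6) + (-3.56×10^-6) = -8.00e-8 C/m.
Applying ∮E·dA = Q_enc/ε₀ with the end caps contributing no flux:
E = 2k|λ_enc|/r = 2(8.99×10^9)(8.00×10^-8)/(0.0942) = 1.53×10^4 N/C.

E ≈ 1.53×10^4 N/C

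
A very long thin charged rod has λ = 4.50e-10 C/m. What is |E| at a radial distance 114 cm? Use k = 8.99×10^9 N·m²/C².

Take a coaxial cylindrical Gaussian surface of radius r = 114 cm and length L.
Q_enc = λL, so λ_enc = 4.50e-10 C/m.
Since E is radial and uniform over the curved surface, Φ = E·2πrL = Q_enc/ε₀ = λ_enc L/ε₀.
E = 2k|λ_enc|/r = 2(8.99×10^9)(4.50×10^-10)/(1.14) = 7.1 N/C.

7.1 N/C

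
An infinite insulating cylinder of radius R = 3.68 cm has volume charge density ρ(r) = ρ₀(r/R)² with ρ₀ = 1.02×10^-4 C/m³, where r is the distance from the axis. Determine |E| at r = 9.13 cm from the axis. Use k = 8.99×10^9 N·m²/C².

|E| ≈ 4.27e4 V/m

By cylindrical symmetry E is radial; use a coaxial Gaussian cylinder of radius 9.13 cm and length L (r > R, full charge per length enclosed).
λ_enc = 2π ∫₀^R ρ₀(r'/R)^2 r' dr' = 2πρ₀R²/4 = 2.17×10^-7 C/m.
By Gauss's law (flux through the curved wall only), E·2πrL = λ_enc L/ε₀.
E = 2k|λ_enc|/r = 2(8.99×10^9)(2.17e-7)/(0.0913) = 4.27e4 N/C.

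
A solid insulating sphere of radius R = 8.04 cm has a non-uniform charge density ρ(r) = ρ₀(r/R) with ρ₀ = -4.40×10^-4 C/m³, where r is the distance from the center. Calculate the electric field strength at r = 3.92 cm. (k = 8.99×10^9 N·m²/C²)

Use a concentric Gaussian sphere at r = 3.92 cm (r < R).
Q_enc = ∫₀^r ρ(r')·4πr'² dr' = (4πρ₀/R) ∫₀^r r'^3 dr' = 4πρ₀ r^4/(4·R) = -4.06×10^-8 C.
By Gauss's law, ∮E·dA = E·4πr² = Q_enc/ε₀.
E = k|Q_enc|/r² = (8.99×10^9)(4.06×10^-8)/(0.0392)² = 2.38×10^5 N/C.

E = 2.38×10^5 N/C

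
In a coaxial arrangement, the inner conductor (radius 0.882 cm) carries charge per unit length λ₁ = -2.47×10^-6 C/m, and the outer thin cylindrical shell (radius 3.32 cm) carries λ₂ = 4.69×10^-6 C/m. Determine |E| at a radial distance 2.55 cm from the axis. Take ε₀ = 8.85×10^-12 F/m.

1.74e6 N/C

Choose a coaxial cylinder of radius r = 2.55 cm (arbitrary length L) as the Gaussian surface (between the conductors, 0.882 cm < r < 3.32 cm).
Only the inner wire is enclosed; the outer shell contributes nothing inside itself. λ_enc = λ₁ = -2.47×10^-6 C/m.
By Gauss's law (flux through the curved wall only), E·2πrL = λ_enc L/ε₀.
E = |λ_enc|/(2πε₀r) = (2.47e-6)/(2π·8.85×10^-12·0.0255) = 1.74×10^6 N/C.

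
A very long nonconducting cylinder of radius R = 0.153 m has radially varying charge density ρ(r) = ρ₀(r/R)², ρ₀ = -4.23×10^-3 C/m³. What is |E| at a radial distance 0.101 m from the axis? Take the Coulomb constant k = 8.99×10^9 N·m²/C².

By cylindrical symmetry E is radial; use a coaxial Gaussian cylinder of radius 0.101 m and length L (r < R).
λ_enc = ∫₀^r ρ(r')·2πr' dr' = (2πρ₀/R²)·r^4/4 = -2.954e-5 C/m.
By Gauss's law (flux through the curved wall only), E·2πrL = λ_enc L/ε₀.
E = 2k|λ_enc|/r = 2(8.99×10^9)(2.954×10^-5)/(0.101) = 5.26×10^6 N/C.

5.26×10^6 V/m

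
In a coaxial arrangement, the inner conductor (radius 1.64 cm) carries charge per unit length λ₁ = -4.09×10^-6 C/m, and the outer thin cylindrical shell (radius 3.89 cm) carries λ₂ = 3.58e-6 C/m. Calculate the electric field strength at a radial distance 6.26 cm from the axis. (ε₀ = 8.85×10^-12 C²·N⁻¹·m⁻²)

Coaxial Gaussian cylinder, radius r = 6.26 cm, length L (r > 3.89 cm, enclosing both).
λ_enc = λ₁ + λ₂ = (-4.09e-6) + (3.58e-6) = -5.10e-7 C/m.
Applying ∮E·dA = Q_enc/ε₀ with the end caps contributing no flux:
E = |λ_enc|/(2πε₀r) = (5.10e-7)/(2π·8.85×10^-12·0.0626) = 1.47×10^5 N/C.

|E| ≈ 1.47×10^5 N/C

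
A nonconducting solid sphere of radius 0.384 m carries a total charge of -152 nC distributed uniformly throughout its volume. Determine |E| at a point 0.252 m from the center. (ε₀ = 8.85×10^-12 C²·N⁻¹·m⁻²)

Symmetry ⇒ E = E(r) r̂. Gaussian sphere of radius r = 0.252 m (r < R).
Only the charge within r is enclosed: Q_enc = Q·(r/R)³ = (-152 nC)·(0.252 m/0.384 m)³ = -4.296×10^-8 C.
Gauss's law: E·4πr² = Q_enc/ε₀.
E = |Q_enc|/(4πε₀r²) = (4.296×10^-8)/(4π·8.85×10^-12·(0.252)²) = 6.08×10^3 N/C.

E ≈ 6.08×10^3 V/m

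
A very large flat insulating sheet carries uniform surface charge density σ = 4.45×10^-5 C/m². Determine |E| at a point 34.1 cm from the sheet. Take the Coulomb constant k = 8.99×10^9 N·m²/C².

|E| = 2.51e6 N/C

Choose a cylindrical pillbox piercing the sheet, end faces (area A) parallel to it.
Only the two end caps contribute flux: Φ = 2EA. With Q_enc = σA, Gauss's law gives E = |σ|/(2ε₀).
E = 2πk|σ| = 2π(8.99×10^9)(4.45e-5) = 2.51e6 N/C.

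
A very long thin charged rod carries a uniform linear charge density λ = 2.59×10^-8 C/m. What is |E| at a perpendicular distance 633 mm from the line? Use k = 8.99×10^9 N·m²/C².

Coaxial Gaussian cylinder, radius r = 633 mm, length L.
Q_enc = λL, so λ_enc = 2.59×10^-8 C/m.
Since E is radial and uniform over the curved surface, Φ = E·2πrL = Q_enc/ε₀ = λ_enc L/ε₀.
E = 2k|λ_enc|/r = 2(8.99×10^9)(2.59e-8)/(0.633) = 736 N/C.

|E| ≈ 736 V/m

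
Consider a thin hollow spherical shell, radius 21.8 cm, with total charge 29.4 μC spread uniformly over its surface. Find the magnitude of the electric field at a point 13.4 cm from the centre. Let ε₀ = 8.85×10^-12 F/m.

E = 0

Symmetry ⇒ E = E(r) r̂. Gaussian sphere of radius r = 13.4 cm (inside the shell, r < 21.8 cm).
No charge lies within this surface, so Q_enc = 0 and Gauss's law gives E·4πr² = 0 ⇒ E = 0.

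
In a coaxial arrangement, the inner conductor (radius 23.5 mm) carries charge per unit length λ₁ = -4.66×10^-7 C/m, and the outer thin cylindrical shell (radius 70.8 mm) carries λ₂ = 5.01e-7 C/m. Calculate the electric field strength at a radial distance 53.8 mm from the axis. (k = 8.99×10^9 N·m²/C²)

E = 1.56×10^5 N/C

By cylindrical symmetry E is radial; use a coaxial Gaussian cylinder of radius 53.8 mm and length L (between the conductors, 23.5 mm < r < 70.8 mm).
Only the inner wire is enclosed; the outer shell contributes nothing inside itself. λ_enc = λ₁ = -4.66×10^-7 C/m.
Gauss's law: E·2πrL = λ_enc L/ε₀.
E = 2k|λ_enc|/r = 2(8.99×10^9)(4.66×10^-7)/(0.0538) = 1.56×10^5 N/C.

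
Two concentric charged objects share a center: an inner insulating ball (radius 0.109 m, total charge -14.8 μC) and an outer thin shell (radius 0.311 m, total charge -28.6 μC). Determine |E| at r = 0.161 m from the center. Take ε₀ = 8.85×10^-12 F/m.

|E| ≈ 5.13×10^6 V/m

Use a concentric Gaussian sphere at r = 0.161 m (between the bodies, 0.109 m < r < 0.311 m).
The shell at 0.311 m lies outside the Gaussian surface, so Q_enc = -14.8 μC = -1.48×10^-5 C.
Since E is radial and uniform over the Gaussian sphere, Φ = E·4πr² = Q_enc/ε₀.
E = |Q_enc|/(4πε₀r²) = (1.48e-5)/(4π·8.85×10^-12·(0.161)²) = 5.13×10^6 N/C.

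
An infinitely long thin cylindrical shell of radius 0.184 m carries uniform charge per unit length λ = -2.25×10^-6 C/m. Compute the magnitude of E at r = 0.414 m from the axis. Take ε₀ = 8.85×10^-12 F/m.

Take a coaxial cylindrical Gaussian surface of radius r = 0.414 m and length L (r > 0.184 m).
The full line charge is enclosed: λ_enc = -2.25×10^-6 C/m.
By Gauss's law (flux through the curved wall only), E·2πrL = λ_enc L/ε₀.
E = |λ_enc|/(2πε₀r) = (2.25×10^-6)/(2π·8.85×10^-12·0.414) = 9.77×10^4 N/C.

E = 9.77×10^4 N/C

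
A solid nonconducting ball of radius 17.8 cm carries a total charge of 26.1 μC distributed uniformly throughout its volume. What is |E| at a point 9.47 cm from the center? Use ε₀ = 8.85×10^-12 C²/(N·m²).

Take a concentric spherical Gaussian surface of radius r = 9.47 cm (r < R).
For a uniform sphere the enclosed fraction is (r/R)³, so Q_enc = (26.1 μC)(0.0947/0.178)³ = 3.93e-6 C.
By Gauss's law, ∮E·dA = E·4πr² = Q_enc/ε₀.
E = |Q_enc|/(4πε₀r²) = (3.93×10^-6)/(4π·8.85×10^-12·(0.0947)²) = 3.94e6 N/C.

E = 3.94e6 N/C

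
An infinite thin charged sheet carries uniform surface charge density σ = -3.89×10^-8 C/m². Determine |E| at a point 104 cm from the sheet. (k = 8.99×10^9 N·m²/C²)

By planar symmetry E is perpendicular to the sheet and uniform; use a Gaussian pillbox with flat faces of area A on each side of the sheet.
Only the two end caps contribute flux: Φ = 2EA. With Q_enc = σA, Gauss's law gives E = |σ|/(2ε₀).
E = 2πk|σ| = 2π(8.99×10^9)(3.89×10^-8) = 2.20×10^3 N/C.

E = 2.20×10^3 N/C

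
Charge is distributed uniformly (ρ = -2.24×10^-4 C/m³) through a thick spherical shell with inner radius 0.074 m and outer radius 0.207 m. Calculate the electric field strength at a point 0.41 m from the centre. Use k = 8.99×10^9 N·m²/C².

Symmetry ⇒ E = E(r) r̂. Gaussian sphere of radius r = 0.41 m (r > 0.207 m, enclosing the whole shell).
Q_enc = ρ·(4π/3)(b³ − a³) = (-2.24×10^-4)·(4π/3)·((0.207)³ − (0.074)³) = -7.942e-6 C.
By Gauss's law, ∮E·dA = E·4πr² = Q_enc/ε₀.
E = k|Q_enc|/r² = (8.99×10^9)(7.942×10^-6)/(0.41)² = 4.25×10^5 N/C.

E ≈ 4.25×10^5 N/C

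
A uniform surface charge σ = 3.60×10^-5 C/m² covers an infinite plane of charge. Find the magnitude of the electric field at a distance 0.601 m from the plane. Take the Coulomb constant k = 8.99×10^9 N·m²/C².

Choose a cylindrical pillbox piercing the sheet, end faces (area A) parallel to it.
Flux Φ = 2EA and Q_enc = σA, so 2EA = σA/ε₀ ⇒ E = |σ|/(2ε₀), independent of distance.
E = 2πk|σ| = 2π(8.99×10^9)(3.60×10^-5) = 2.03e6 N/C.

E ≈ 2.03×10^6 N/C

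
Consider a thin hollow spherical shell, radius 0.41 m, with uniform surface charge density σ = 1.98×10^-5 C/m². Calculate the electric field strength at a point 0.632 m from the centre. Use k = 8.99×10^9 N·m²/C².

Use a concentric Gaussian sphere at r = 0.632 m (r > 0.41 m).
The entire shell is enclosed: Q_enc = σ·4πR² = (1.98×10^-5)·4π·(0.41)² = 4.183e-5 C.
Gauss's law: E·4πr² = Q_enc/ε₀.
E = k|Q_enc|/r² = (8.99×10^9)(4.183×10^-5)/(0.632)² = 9.41×10^5 N/C.

|E| = 9.41×10^5 V/m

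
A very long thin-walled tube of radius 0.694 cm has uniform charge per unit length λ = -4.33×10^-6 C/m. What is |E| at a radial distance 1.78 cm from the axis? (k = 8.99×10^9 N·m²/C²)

Coaxial Gaussian cylinder, radius r = 1.78 cm, length L (r > 0.694 cm).
The full line charge is enclosed: λ_enc = -4.33e-6 C/m.
Since E is radial and uniform over the curved surface, Φ = E·2πrL = Q_enc/ε₀ = λ_enc L/ε₀.
E = 2k|λ_enc|/r = 2(8.99×10^9)(4.33×10^-6)/(0.0178) = 4.37×10^6 N/C.

4.37×10^6 V/m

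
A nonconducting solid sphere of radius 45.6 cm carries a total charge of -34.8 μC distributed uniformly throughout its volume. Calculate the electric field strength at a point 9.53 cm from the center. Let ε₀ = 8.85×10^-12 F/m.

|E| = 3.15e5 N/C

Use a concentric Gaussian sphere at r = 9.53 cm (r < R).
Only the charge within r is enclosed: Q_enc = Q·(r/R)³ = (-34.8 μC)·(9.53 cm/45.6 cm)³ = -3.177×10^-7 C.
Applying ∮E·dA = Q_enc/ε₀ with Φ = E(4πr²):
E = |Q_enc|/(4πε₀r²) = (3.177e-7)/(4π·8.85×10^-12·(0.0953)²) = 3.15×10^5 N/C.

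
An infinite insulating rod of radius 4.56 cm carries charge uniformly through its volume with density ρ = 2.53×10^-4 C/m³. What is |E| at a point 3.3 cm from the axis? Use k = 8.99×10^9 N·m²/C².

Take a coaxial cylindrical Gaussian surface of radius r = 3.3 cm and length L (r < R).
Enclosed charge per unit length: λ_enc = ρ·πr² = (2.53×10^-4)π(0.033)² = 8.656×10^-7 C/m.
Since E is radial and uniform over the curved surface, Φ = E·2πrL = Q_enc/ε₀ = λ_enc L/ε₀.
E = 2k|λ_enc|/r = 2(8.99×10^9)(8.656×10^-7)/(0.033) = 4.72×10^5 N/C.

4.72×10^5 N/C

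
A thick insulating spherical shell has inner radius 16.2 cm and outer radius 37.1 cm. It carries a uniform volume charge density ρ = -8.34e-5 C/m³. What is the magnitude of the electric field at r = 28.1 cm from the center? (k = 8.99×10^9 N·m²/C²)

By spherical symmetry E is radial; choose a Gaussian sphere of radius r = 28.1 cm (within the shell material, 16.2 cm < r < 37.1 cm).
Only the shell between 16.2 cm and r is enclosed: Q_enc = ρ·(4π/3)(r³ − a³) = (-8.34e-5)·(4π/3)·((0.281)³ − (0.162)³) = -6.266e-6 C.
Gauss's law: E·4πr² = Q_enc/ε₀.
E = k|Q_enc|/r² = (8.99×10^9)(6.266e-6)/(0.281)² = 7.13×10^5 N/C.

E = 7.13e5 V/m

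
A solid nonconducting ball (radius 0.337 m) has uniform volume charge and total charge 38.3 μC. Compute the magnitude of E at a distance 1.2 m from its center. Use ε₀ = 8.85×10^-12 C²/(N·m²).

Use a concentric Gaussian sphere at r = 1.2 m (r > R, so the entire charge is enclosed).
Q_enc = 38.3 μC = 3.83e-5 C.
Since E is radial and uniform over the Gaussian sphere, Φ = E·4πr² = Q_enc/ε₀.
E = |Q_enc|/(4πε₀r²) = (3.83×10^-5)/(4π·8.85×10^-12·(1.2)²) = 2.39e5 N/C.

|E| = 2.39×10^5 N/C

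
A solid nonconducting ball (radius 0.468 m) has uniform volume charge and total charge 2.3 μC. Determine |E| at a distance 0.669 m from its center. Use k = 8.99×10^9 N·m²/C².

E ≈ 4.62×10^4 N/C

By spherical symmetry E is radial; choose a Gaussian sphere of radius r = 0.669 m (r > R, so the entire charge is enclosed).
Q_enc = 2.3 μC = 2.30×10^-6 C.
Gauss's law: E·4πr² = Q_enc/ε₀.
E = k|Q_enc|/r² = (8.99×10^9)(2.30×10^-6)/(0.669)² = 4.62×10^4 N/C.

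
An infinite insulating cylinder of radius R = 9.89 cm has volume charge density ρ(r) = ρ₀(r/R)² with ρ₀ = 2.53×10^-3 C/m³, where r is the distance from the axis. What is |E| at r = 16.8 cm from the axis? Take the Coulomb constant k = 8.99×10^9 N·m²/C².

Choose a coaxial cylinder of radius r = 16.8 cm (arbitrary length L) as the Gaussian surface (r > R, full charge per length enclosed).
λ_enc = 2π ∫₀^R ρ₀(r'/R)^2 r' dr' = 2πρ₀R²/4 = 3.887×10^-5 C/m.
Gauss's law: E·2πrL = λ_enc L/ε₀.
E = 2k|λ_enc|/r = 2(8.99×10^9)(3.887e-5)/(0.168) = 4.16e6 N/C.

4.16e6 N/C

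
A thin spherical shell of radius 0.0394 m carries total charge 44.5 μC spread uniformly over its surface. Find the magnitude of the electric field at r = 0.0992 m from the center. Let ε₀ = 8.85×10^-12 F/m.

|E| ≈ 4.07×10^7 N/C

Use a concentric Gaussian sphere at r = 0.0992 m (r > 0.0394 m).
The entire shell is enclosed: Q_enc = 4.45×10^-5 C.
Applying ∮E·dA = Q_enc/ε₀ with Φ = E(4πr²):
E = |Q_enc|/(4πε₀r²) = (4.45×10^-5)/(4π·8.85×10^-12·(0.0992)²) = 4.07×10^7 N/C.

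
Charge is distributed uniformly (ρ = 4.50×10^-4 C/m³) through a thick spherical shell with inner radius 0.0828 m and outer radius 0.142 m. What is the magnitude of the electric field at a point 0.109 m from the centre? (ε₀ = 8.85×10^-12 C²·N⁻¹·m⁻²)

Use a concentric Gaussian sphere at r = 0.109 m (within the shell material, 0.0828 m < r < 0.142 m).
Only the shell between 0.0828 m and r is enclosed: Q_enc = ρ·(4π/3)(r³ − a³) = (4.50e-4)·(4π/3)·((0.109)³ − (0.0828)³) = 1.371×10^-6 C.
Gauss's law: E·4πr² = Q_enc/ε₀.
E = |Q_enc|/(4πε₀r²) = (1.371×10^-6)/(4π·8.85×10^-12·(0.109)²) = 1.04e6 N/C.

E = 1.04×10^6 V/m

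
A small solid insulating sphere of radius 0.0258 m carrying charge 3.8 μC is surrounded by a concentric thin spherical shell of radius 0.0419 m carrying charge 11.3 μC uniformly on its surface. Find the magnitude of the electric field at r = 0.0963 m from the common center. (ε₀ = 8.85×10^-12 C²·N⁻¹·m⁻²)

E = 1.46×10^7 V/m

Take a concentric spherical Gaussian surface of radius r = 0.0963 m (r > 0.0419 m, enclosing both).
Q_enc = (3.8 μC) + (11.3 μC) = 1.51×10^-5 C.
Since E is radial and uniform over the Gaussian sphere, Φ = E·4πr² = Q_enc/ε₀.
E = |Q_enc|/(4πε₀r²) = (1.51×10^-5)/(4π·8.85×10^-12·(0.0963)²) = 1.46×10^7 N/C.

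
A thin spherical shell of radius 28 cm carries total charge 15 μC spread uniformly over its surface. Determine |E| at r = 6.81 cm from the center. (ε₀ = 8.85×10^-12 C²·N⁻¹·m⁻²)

E = 0

Use a concentric Gaussian sphere at r = 6.81 cm (inside the shell, r < 28 cm).
All the charge is outside the Gaussian surface: Q_enc = 0, hence E = 0 everywhere inside the shell.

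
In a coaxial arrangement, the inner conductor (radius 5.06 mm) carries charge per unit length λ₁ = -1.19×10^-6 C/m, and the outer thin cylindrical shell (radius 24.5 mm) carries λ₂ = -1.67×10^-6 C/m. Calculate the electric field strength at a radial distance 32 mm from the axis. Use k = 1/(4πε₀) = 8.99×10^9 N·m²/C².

E ≈ 1.61×10^6 N/C

Take a coaxial cylindrical Gaussian surface of radius r = 32 mm and length L (r > 24.5 mm, enclosing both).
λ_enc = λ₁ + λ₂ = (-1.19×10^-6) + (-1.67e-6) = -2.86×10^-6 C/m.
By Gauss's law (flux through the curved wall only), E·2πrL = λ_enc L/ε₀.
E = 2k|λ_enc|/r = 2(8.99×10^9)(2.86e-6)/(0.032) = 1.61×10^6 N/C.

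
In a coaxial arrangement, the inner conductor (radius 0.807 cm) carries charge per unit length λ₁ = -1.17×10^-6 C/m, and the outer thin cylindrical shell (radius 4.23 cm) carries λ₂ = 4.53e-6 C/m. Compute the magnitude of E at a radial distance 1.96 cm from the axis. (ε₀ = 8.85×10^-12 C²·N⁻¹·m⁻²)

E = 1.07×10^6 N/C

Coaxial Gaussian cylinder, radius r = 1.96 cm, length L (between the conductors, 0.807 cm < r < 4.23 cm).
The shell at 4.23 cm lies outside the Gaussian surface, so λ_enc = λ₁ = -1.17e-6 C/m.
Since E is radial and uniform over the curved surface, Φ = E·2πrL = Q_enc/ε₀ = λ_enc L/ε₀.
E = |λ_enc|/(2πε₀r) = (1.17×10^-6)/(2π·8.85×10^-12·0.0196) = 1.07×10^6 N/C.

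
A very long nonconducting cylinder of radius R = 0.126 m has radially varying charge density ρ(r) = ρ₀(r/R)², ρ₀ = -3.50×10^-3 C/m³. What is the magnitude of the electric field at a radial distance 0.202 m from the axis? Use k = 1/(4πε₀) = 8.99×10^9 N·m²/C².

|E| ≈ 7.77×10^6 V/m

Coaxial Gaussian cylinder, radius r = 0.202 m, length L (r > R, full charge per length enclosed).
λ_enc = 2π ∫₀^R ρ₀(r'/R)^2 r' dr' = 2πρ₀R²/4 = -8.728×10^-5 C/m.
By Gauss's law (flux through the curved wall only), E·2πrL = λ_enc L/ε₀.
E = 2k|λ_enc|/r = 2(8.99×10^9)(8.728×10^-5)/(0.202) = 7.77×10^6 N/C.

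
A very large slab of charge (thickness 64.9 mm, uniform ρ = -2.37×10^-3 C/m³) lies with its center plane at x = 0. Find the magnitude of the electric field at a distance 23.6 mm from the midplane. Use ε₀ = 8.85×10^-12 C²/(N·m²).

|E| ≈ 6.32e6 N/C

By symmetry E is perpendicular to the slab. A Gaussian pillbox from −23.6 mm to +23.6 mm (face area A) lies entirely within the slab.
Q_enc = ρ·(2x)·A and flux = 2EA, so 2EA = 2ρxA/ε₀ ⇒ E = |ρ|x/ε₀.
E = (2.37×10^-3)(0.0236)/(8.85×10^-12) = 6.32×10^6 N/C.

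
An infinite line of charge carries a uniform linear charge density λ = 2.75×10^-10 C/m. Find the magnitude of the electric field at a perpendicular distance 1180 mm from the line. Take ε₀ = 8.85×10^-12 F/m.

By cylindrical symmetry E is radial; use a coaxial Gaussian cylinder of radius 1180 mm and length L.
Q_enc = λL, so λ_enc = 2.75×10^-10 C/m.
By Gauss's law (flux through the curved wall only), E·2πrL = λ_enc L/ε₀.
E = |λ_enc|/(2πε₀r) = (2.75×10^-10)/(2π·8.85×10^-12·1.18) = 4.19 N/C.

4.19 N/C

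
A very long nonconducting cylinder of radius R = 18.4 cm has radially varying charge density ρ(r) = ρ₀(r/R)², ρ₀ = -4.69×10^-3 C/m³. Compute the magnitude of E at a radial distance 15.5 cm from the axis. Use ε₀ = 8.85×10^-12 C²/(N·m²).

Take a coaxial cylindrical Gaussian surface of radius r = 15.5 cm and length L (r < R).
λ_enc = ∫₀^r ρ(r')·2πr' dr' = (2πρ₀/R²)·r^4/4 = -1.256×10^-4 C/m.
Applying ∮E·dA = Q_enc/ε₀ with the end caps contributing no flux:
E = |λ_enc|/(2πε₀r) = (1.256×10^-4)/(2π·8.85×10^-12·0.155) = 1.46×10^7 N/C.

E ≈ 1.46×10^7 N/C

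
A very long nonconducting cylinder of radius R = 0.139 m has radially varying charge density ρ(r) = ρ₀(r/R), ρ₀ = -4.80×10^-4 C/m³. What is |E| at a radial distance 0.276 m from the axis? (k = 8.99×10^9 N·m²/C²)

1.27×10^6 V/m

Take a coaxial cylindrical Gaussian surface of radius r = 0.276 m and length L (r > R, full charge per length enclosed).
λ_enc = 2π ∫₀^R ρ₀(r'/R)^1 r' dr' = 2πρ₀R²/3 = -1.942×10^-5 C/m.
Applying ∮E·dA = Q_enc/ε₀ with the end caps contributing no flux:
E = 2k|λ_enc|/r = 2(8.99×10^9)(1.942e-5)/(0.276) = 1.27e6 N/C.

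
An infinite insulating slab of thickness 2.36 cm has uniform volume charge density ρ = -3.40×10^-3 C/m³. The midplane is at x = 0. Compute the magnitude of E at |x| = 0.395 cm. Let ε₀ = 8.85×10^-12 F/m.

1.52×10^6 N/C

By symmetry E is perpendicular to the slab. A Gaussian pillbox from −0.395 cm to +0.395 cm (face area A) lies entirely within the slab.
Q_enc = ρ·(2x)·A and flux = 2EA, so 2EA = 2ρxA/ε₀ ⇒ E = |ρ|x/ε₀.
E = (3.40e-3)(0.00395)/(8.85×10^-12) = 1.52×10^6 N/C.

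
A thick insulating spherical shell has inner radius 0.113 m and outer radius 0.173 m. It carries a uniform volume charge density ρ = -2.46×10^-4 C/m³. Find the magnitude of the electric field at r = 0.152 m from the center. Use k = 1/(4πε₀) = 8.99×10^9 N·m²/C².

Take a concentric spherical Gaussian surface of radius r = 0.152 m (within the shell material, 0.113 m < r < 0.173 m).
Enclosed charge is the volume from a to r: Q_enc = (4π/3)ρ(r³ − a³) = -2.132×10^-6 C.
By Gauss's law, ∮E·dA = E·4πr² = Q_enc/ε₀.
E = k|Q_enc|/r² = (8.99×10^9)(2.132e-6)/(0.152)² = 8.30e5 N/C.

|E| ≈ 8.30×10^5 N/C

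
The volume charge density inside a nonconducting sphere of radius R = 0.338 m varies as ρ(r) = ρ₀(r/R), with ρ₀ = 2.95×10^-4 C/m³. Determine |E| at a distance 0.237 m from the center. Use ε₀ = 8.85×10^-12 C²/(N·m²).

Take a concentric spherical Gaussian surface of radius r = 0.237 m (r < R).
Q_enc = ∫₀^r ρ(r')·4πr'² dr' = (4πρ₀/R) ∫₀^r r'^3 dr' = 4πρ₀ r^4/(4·R) = 8.651×10^-6 C.
Applying ∮E·dA = Q_enc/ε₀ with Φ = E(4πr²):
E = |Q_enc|/(4πε₀r²) = (8.651×10^-6)/(4π·8.85×10^-12·(0.237)²) = 1.38×10^6 N/C.

|E| ≈ 1.38×10^6 N/C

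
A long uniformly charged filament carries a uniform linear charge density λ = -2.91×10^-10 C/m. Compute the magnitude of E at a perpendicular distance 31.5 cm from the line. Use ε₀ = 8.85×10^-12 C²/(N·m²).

Choose a coaxial cylinder of radius r = 31.5 cm (arbitrary length L) as the Gaussian surface.
Q_enc = λL, so λ_enc = -2.91×10^-10 C/m.
By Gauss's law (flux through the curved wall only), E·2πrL = λ_enc L/ε₀.
E = |λ_enc|/(2πε₀r) = (2.91×10^-10)/(2π·8.85×10^-12·0.315) = 16.6 N/C.

|E| ≈ 16.6 V/m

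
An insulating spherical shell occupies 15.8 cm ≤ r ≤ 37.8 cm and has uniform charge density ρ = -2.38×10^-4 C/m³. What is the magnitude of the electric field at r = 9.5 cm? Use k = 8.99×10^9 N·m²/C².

E = 0 (no enclosed charge)

By spherical symmetry E is radial; choose a Gaussian sphere of radius r = 9.5 cm (r < 15.8 cm, inside the empty cavity).
No charge is enclosed, so by Gauss's law E·4πr² = 0 ⇒ E = 0.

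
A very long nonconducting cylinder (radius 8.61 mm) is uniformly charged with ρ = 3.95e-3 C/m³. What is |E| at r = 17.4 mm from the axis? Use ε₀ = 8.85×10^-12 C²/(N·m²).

9.51×10^5 N/C

Take a coaxial cylindrical Gaussian surface of radius r = 17.4 mm and length L (r > 8.61 mm, full cross-section enclosed).
λ_enc = ρ·πR² = (3.95×10^-3)π(0.00861)² = 9.199×10^-7 C/m.
By Gauss's law (flux through the curved wall only), E·2πrL = λ_enc L/ε₀.
E = |λ_enc|/(2πε₀r) = (9.199×10^-7)/(2π·8.85×10^-12·0.0174) = 9.51×10^5 N/C.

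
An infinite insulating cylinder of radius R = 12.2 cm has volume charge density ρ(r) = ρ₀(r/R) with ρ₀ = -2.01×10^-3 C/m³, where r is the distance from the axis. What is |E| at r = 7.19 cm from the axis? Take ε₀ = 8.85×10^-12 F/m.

3.21e6 N/C

By cylindrical symmetry E is radial; use a coaxial Gaussian cylinder of radius 7.19 cm and length L (r < R).
Integrating ρ over the cross-section to radius r: λ_enc = (2πρ₀/R) ∫₀^r r'^2 dr' = 2πρ₀ r^3/(3·R) = -1.283×10^-5 C/m.
Gauss's law: E·2πrL = λ_enc L/ε₀.
E = |λ_enc|/(2πε₀r) = (1.283×10^-5)/(2π·8.85×10^-12·0.0719) = 3.21×10^6 N/C.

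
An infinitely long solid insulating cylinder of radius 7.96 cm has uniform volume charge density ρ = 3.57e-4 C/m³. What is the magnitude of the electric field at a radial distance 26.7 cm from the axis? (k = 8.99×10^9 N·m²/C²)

E = 4.79×10^5 N/C

Choose a coaxial cylinder of radius r = 26.7 cm (arbitrary length L) as the Gaussian surface (r > 7.96 cm, full cross-section enclosed).
λ_enc = ρ·πR² = (3.57×10^-4)π(0.0796)² = 7.106×10^-6 C/m.
Applying ∮E·dA = Q_enc/ε₀ with the end caps contributing no flux:
E = 2k|λ_enc|/r = 2(8.99×10^9)(7.106×10^-6)/(0.267) = 4.79×10^5 N/C.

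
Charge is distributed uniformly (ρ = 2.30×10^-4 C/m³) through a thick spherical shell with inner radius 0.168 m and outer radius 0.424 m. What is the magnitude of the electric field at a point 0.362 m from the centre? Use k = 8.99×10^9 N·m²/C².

Symmetry ⇒ E = E(r) r̂. Gaussian sphere of radius r = 0.362 m (within the shell material, 0.168 m < r < 0.424 m).
Only the shell between 0.168 m and r is enclosed: Q_enc = ρ·(4π/3)(r³ − a³) = (2.30×10^-4)·(4π/3)·((0.362)³ − (0.168)³) = 4.113×10^-5 C.
Applying ∮E·dA = Q_enc/ε₀ with Φ = E(4πr²):
E = k|Q_enc|/r² = (8.99×10^9)(4.113×10^-5)/(0.362)² = 2.82×10^6 N/C.

E ≈ 2.82e6 V/m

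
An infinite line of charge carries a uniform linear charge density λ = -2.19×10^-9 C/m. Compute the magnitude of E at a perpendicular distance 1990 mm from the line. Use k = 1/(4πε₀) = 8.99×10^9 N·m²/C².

|E| ≈ 19.8 N/C

By cylindrical symmetry E is radial; use a coaxial Gaussian cylinder of radius 1990 mm and length L.
Q_enc = λL, so λ_enc = -2.19×10^-9 C/m.
Gauss's law: E·2πrL = λ_enc L/ε₀.
E = 2k|λ_enc|/r = 2(8.99×10^9)(2.19×10^-9)/(1.99) = 19.8 N/C.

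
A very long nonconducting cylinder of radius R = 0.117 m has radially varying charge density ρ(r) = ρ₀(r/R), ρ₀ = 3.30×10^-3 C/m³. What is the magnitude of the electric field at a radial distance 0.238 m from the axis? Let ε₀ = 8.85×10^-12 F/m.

Choose a coaxial cylinder of radius r = 0.238 m (arbitrary length L) as the Gaussian surface (r > R, full charge per length enclosed).
λ_enc = 2π ∫₀^R ρ₀(r'/R)^1 r' dr' = 2πρ₀R²/3 = 9.461×10^-5 C/m.
Gauss's law: E·2πrL = λ_enc L/ε₀.
E = |λ_enc|/(2πε₀r) = (9.461e-5)/(2π·8.85×10^-12·0.238) = 7.15×10^6 N/C.

|E| ≈ 7.15×10^6 N/C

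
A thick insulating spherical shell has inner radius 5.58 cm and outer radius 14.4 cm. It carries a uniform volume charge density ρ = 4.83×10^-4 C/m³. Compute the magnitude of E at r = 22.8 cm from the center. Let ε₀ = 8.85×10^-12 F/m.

|E| ≈ 9.84×10^5 V/m

Symmetry ⇒ E = E(r) r̂. Gaussian sphere of radius r = 22.8 cm (r > 14.4 cm, enclosing the whole shell).
Q_enc = ρ·(4π/3)(b³ − a³) = (4.83×10^-4)·(4π/3)·((0.144)³ − (0.0558)³) = 5.69×10^-6 C.
Applying ∮E·dA = Q_enc/ε₀ with Φ = E(4πr²):
E = |Q_enc|/(4πε₀r²) = (5.69e-6)/(4π·8.85×10^-12·(0.228)²) = 9.84e5 N/C.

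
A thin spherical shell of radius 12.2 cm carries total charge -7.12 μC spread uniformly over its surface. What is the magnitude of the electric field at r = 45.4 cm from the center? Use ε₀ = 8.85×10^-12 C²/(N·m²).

Use a concentric Gaussian sphere at r = 45.4 cm (r > 12.2 cm).
The entire shell is enclosed: Q_enc = -7.12×10^-6 C.
Applying ∮E·dA = Q_enc/ε₀ with Φ = E(4πr²):
E = |Q_enc|/(4πε₀r²) = (7.12×10^-6)/(4π·8.85×10^-12·(0.454)²) = 3.11×10^5 N/C.

|E| = 3.11e5 N/C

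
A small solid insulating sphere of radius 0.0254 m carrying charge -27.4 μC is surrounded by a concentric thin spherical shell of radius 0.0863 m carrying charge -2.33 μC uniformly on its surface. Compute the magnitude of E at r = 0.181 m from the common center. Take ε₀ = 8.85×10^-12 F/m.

E = 8.16e6 V/m

By spherical symmetry E is radial; choose a Gaussian sphere of radius r = 0.181 m (r > 0.0863 m, enclosing both).
Q_enc = (-27.4 μC) + (-2.33 μC) = -2.973e-5 C.
Since E is radial and uniform over the Gaussian sphere, Φ = E·4πr² = Q_enc/ε₀.
E = |Q_enc|/(4πε₀r²) = (2.973×10^-5)/(4π·8.85×10^-12·(0.181)²) = 8.16×10^6 N/C.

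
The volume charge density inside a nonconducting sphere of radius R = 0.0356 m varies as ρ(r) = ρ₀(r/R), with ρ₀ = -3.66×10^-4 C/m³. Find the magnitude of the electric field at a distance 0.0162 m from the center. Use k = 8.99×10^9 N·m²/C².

Take a concentric spherical Gaussian surface of radius r = 0.0162 m (r < R).
Q_enc = ∫₀^r ρ(r')·4πr'² dr' = (4πρ₀/R) ∫₀^r r'^3 dr' = 4πρ₀ r^4/(4·R) = -2.225×10^-9 C.
Gauss's law: E·4πr² = Q_enc/ε₀.
E = k|Q_enc|/r² = (8.99×10^9)(2.225×10^-9)/(0.0162)² = 7.62e4 N/C.

E ≈ 7.62×10^4 N/C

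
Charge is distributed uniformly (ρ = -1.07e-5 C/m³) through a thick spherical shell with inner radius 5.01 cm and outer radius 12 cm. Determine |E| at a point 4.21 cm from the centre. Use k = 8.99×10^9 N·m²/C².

E = 0

Take a concentric spherical Gaussian surface of radius r = 4.21 cm (r < 5.01 cm, inside the empty cavity).
Q_enc = 0 (all charge lies at larger r); Gauss's law gives E = 0.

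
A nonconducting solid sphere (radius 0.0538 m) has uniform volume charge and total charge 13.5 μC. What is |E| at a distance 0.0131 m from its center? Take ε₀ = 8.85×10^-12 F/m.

Take a concentric spherical Gaussian surface of radius r = 0.0131 m (r < R).
Only the charge within r is enclosed: Q_enc = Q·(r/R)³ = (13.5 μC)·(0.0131 m/0.0538 m)³ = 1.949×10^-7 C.
Applying ∮E·dA = Q_enc/ε₀ with Φ = E(4πr²):
E = |Q_enc|/(4πε₀r²) = (1.949e-7)/(4π·8.85×10^-12·(0.0131)²) = 1.02e7 N/C.

1.02e7 N/C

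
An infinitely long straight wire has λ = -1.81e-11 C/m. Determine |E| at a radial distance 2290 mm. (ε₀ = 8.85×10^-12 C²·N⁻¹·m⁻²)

By cylindrical symmetry E is radial; use a coaxial Gaussian cylinder of radius 2290 mm and length L.
Q_enc = λL, so λ_enc = -1.81×10^-11 C/m.
By Gauss's law (flux through the curved wall only), E·2πrL = λ_enc L/ε₀.
E = |λ_enc|/(2πε₀r) = (1.81e-11)/(2π·8.85×10^-12·2.29) = 0.142 N/C.

0.142 N/C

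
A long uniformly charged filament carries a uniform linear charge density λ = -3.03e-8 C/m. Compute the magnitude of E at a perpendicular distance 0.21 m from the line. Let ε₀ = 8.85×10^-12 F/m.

By cylindrical symmetry E is radial; use a coaxial Gaussian cylinder of radius 0.21 m and length L.
Q_enc = λL, so λ_enc = -3.03×10^-8 C/m.
Applying ∮E·dA = Q_enc/ε₀ with the end caps contributing no flux:
E = |λ_enc|/(2πε₀r) = (3.03×10^-8)/(2π·8.85×10^-12·0.21) = 2.59×10^3 N/C.

2.59e3 N/C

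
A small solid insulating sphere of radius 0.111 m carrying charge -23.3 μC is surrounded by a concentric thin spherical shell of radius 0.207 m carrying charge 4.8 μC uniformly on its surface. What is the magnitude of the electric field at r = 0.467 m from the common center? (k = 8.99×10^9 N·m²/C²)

E ≈ 7.63e5 N/C

Use a concentric Gaussian sphere at r = 0.467 m (r > 0.207 m, enclosing both).
Q_enc = (-23.3 μC) + (4.8 μC) = -1.85×10^-5 C.
Since E is radial and uniform over the Gaussian sphere, Φ = E·4πr² = Q_enc/ε₀.
E = k|Q_enc|/r² = (8.99×10^9)(1.85×10^-5)/(0.467)² = 7.63e5 N/C.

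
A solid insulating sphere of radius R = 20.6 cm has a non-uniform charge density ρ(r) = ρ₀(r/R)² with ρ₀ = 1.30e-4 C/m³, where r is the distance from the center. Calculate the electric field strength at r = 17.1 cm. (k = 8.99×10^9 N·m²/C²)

Symmetry ⇒ E = E(r) r̂. Gaussian sphere of radius r = 17.1 cm (r < R).
Integrate the density: Q_enc = 4π ∫₀^r ρ₀(r'/R)^2 r'² dr' = 4πρ₀ r^5/(5·R²) = 1.126×10^-6 C.
Gauss's law: E·4πr² = Q_enc/ε₀.
E = k|Q_enc|/r² = (8.99×10^9)(1.126e-6)/(0.171)² = 3.46×10^5 N/C.

E ≈ 3.46×10^5 N/C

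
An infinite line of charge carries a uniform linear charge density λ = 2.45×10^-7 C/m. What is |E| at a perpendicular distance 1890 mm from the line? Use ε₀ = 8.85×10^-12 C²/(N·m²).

|E| ≈ 2.33e3 N/C

By cylindrical symmetry E is radial; use a coaxial Gaussian cylinder of radius 1890 mm and length L.
Q_enc = λL, so λ_enc = 2.45e-7 C/m.
By Gauss's law (flux through the curved wall only), E·2πrL = λ_enc L/ε₀.
E = |λ_enc|/(2πε₀r) = (2.45e-7)/(2π·8.85×10^-12·1.89) = 2.33×10^3 N/C.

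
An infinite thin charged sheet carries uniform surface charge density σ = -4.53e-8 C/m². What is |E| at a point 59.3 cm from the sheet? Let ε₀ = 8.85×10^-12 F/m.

E ≈ 2.56×10^3 N/C

The symmetry is planar: E is normal to the sheet and the same magnitude on both sides. Take a pillbox straddling the sheet with end-cap area A.
Flux Φ = 2EA and Q_enc = σA, so 2EA = σA/ε₀ ⇒ E = |σ|/(2ε₀), independent of distance.
E = |σ|/(2ε₀) = (4.53×10^-8)/(2·8.85×10^-12) = 2.56×10^3 N/C.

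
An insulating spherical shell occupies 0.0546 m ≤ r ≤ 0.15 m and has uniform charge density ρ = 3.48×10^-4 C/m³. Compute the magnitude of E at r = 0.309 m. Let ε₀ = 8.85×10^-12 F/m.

Take a concentric spherical Gaussian surface of radius r = 0.309 m (r > 0.15 m, enclosing the whole shell).
Q_enc = ρ·(4π/3)(b³ − a³) = (3.48×10^-4)·(4π/3)·((0.15)³ − (0.0546)³) = 4.682×10^-6 C.
By Gauss's law, ∮E·dA = E·4πr² = Q_enc/ε₀.
E = |Q_enc|/(4πε₀r²) = (4.682×10^-6)/(4π·8.85×10^-12·(0.309)²) = 4.41×10^5 N/C.

E ≈ 4.41e5 N/C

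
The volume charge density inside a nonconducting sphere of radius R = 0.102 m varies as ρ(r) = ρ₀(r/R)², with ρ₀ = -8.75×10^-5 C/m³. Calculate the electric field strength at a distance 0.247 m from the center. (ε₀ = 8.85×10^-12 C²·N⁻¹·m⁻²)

E = 3.44e4 N/C

Symmetry ⇒ E = E(r) r̂. Gaussian sphere of radius r = 0.247 m (r > R, all charge enclosed).
Q_enc = 4π ∫₀^R ρ₀(r'/R)^2 r'² dr' = 4πρ₀R³/5 = -2.334×10^-7 C.
Gauss's law: E·4πr² = Q_enc/ε₀.
E = |Q_enc|/(4πε₀r²) = (2.334e-7)/(4π·8.85×10^-12·(0.247)²) = 3.44e4 N/C.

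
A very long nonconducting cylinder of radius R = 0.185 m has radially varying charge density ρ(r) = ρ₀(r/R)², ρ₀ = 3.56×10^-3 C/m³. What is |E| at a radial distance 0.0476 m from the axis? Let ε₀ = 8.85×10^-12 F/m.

By cylindrical symmetry E is radial; use a coaxial Gaussian cylinder of radius 0.0476 m and length L (r < R).
Integrating ρ over the cross-section to radius r: λ_enc = (2πρ₀/R²) ∫₀^r r'^3 dr' = 2πρ₀ r^4/(4·R²) = 8.388e-7 C/m.
By Gauss's law (flux through the curved wall only), E·2πrL = λ_enc L/ε₀.
E = |λ_enc|/(2πε₀r) = (8.388e-7)/(2π·8.85×10^-12·0.0476) = 3.17×10^5 N/C.

|E| = 3.17e5 N/C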